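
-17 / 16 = -1.06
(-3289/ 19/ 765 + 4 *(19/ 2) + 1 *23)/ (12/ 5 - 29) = -883346/ 386631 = -2.28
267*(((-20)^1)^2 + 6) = 108402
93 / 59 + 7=506 / 59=8.58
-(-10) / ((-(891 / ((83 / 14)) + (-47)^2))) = -830 / 195821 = -0.00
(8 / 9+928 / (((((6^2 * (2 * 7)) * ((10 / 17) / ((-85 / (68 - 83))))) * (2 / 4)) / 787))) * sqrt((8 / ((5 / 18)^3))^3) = 9847860332544 * sqrt(5) / 109375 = 201330149.82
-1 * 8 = -8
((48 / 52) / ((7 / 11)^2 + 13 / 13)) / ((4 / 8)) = 1452 / 1105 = 1.31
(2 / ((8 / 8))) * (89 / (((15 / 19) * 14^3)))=1691 / 20580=0.08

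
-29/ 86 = -0.34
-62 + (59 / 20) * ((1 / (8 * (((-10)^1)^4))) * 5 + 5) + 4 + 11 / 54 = -371918407 / 8640000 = -43.05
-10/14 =-5/7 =-0.71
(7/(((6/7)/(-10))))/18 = -245/54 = -4.54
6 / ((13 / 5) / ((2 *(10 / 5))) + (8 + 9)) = 120 / 353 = 0.34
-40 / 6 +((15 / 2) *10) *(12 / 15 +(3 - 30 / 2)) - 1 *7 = -2561 / 3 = -853.67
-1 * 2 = -2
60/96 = 0.62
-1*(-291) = 291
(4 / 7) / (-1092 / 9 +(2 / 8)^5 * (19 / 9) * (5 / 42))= -221184 / 46964641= -0.00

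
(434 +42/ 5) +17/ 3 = 6721/ 15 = 448.07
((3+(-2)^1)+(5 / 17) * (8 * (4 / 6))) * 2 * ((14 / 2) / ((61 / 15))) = 9170 / 1037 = 8.84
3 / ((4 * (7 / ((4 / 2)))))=3 / 14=0.21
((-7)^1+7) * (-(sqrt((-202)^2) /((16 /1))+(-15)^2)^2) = 0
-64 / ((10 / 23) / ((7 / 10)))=-2576 / 25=-103.04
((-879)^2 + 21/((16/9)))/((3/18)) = 37087335/8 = 4635916.88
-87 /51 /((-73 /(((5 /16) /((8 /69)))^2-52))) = -21255347 /20332544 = -1.05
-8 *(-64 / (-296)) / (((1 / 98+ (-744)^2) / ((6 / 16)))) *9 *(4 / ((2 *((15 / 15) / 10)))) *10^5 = -42336000000 / 2007121573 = -21.09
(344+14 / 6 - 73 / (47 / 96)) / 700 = 27809 / 98700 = 0.28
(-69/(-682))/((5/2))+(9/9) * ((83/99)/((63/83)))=1106918/966735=1.15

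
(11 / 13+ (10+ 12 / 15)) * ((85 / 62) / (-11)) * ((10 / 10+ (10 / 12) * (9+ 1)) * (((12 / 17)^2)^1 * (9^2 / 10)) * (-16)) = 329640192 / 376805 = 874.83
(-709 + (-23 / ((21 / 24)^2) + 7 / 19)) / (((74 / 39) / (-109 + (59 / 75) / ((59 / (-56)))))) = 42724.41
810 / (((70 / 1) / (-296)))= -23976 / 7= -3425.14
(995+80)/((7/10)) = 10750/7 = 1535.71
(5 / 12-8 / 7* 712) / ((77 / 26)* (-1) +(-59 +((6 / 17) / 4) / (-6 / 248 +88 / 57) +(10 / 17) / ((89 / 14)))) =14432972491093 / 1096911689790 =13.16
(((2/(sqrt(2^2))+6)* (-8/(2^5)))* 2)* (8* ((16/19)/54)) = -224/513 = -0.44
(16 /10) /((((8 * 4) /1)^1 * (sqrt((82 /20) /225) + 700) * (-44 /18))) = -354375 /12127499549 + 27 * sqrt(410) /97019996392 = -0.00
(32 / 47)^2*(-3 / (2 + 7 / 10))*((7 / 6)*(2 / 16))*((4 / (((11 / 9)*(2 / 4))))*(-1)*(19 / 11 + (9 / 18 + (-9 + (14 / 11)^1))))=-17920 / 6627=-2.70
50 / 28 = 25 / 14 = 1.79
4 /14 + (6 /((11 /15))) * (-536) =-337658 /77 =-4385.17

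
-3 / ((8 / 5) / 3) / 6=-15 / 16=-0.94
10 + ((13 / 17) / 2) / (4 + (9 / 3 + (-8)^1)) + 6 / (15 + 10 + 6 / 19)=161163 / 16354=9.85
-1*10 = -10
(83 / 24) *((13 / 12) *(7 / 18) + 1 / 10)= 46729 / 25920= 1.80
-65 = -65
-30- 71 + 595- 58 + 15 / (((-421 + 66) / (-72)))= 31172 / 71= 439.04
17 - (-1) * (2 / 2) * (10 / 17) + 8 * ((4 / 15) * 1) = 5029 / 255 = 19.72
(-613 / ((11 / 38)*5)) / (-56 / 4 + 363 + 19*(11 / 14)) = -326116 / 280225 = -1.16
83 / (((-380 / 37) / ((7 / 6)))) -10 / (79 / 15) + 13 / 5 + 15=1129849 / 180120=6.27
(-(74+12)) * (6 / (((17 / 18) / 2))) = -18576 / 17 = -1092.71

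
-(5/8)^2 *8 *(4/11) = -25/22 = -1.14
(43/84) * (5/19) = 215/1596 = 0.13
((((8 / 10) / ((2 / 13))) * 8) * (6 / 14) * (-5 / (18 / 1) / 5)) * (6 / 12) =-52 / 105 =-0.50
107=107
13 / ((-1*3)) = -13 / 3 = -4.33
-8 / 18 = -4 / 9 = -0.44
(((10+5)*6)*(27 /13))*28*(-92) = -6259680 /13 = -481513.85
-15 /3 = -5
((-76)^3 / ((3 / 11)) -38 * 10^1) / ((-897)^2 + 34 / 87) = -140066404 / 70001017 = -2.00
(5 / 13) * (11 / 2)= 55 / 26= 2.12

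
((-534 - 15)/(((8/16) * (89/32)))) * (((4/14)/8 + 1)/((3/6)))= -509472/623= -817.77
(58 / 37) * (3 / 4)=87 / 74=1.18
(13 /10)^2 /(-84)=-0.02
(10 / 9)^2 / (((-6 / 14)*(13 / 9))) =-700 / 351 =-1.99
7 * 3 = 21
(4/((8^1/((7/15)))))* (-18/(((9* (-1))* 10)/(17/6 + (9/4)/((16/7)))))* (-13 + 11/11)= -5131/2400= -2.14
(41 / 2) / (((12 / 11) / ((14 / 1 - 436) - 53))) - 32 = -214993 / 24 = -8958.04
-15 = -15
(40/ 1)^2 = 1600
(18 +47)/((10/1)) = 13/2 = 6.50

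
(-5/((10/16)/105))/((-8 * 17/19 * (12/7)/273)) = 1270815/68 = 18688.46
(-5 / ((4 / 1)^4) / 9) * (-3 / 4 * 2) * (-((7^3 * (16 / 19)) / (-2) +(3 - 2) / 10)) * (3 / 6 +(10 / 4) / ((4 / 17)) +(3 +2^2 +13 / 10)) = 7102039 / 778240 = 9.13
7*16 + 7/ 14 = 225/ 2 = 112.50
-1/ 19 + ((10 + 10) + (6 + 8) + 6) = 759/ 19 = 39.95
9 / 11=0.82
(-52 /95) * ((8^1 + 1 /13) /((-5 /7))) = 588 /95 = 6.19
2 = 2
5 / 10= 1 / 2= 0.50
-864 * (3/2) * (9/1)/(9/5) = -6480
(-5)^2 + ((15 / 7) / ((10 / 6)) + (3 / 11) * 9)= 2213 / 77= 28.74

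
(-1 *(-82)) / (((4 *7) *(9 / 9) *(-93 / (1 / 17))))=-41 / 22134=-0.00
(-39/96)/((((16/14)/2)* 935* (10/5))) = -91/239360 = -0.00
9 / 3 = 3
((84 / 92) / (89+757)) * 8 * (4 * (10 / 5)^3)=0.28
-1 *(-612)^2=-374544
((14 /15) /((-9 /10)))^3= -21952 /19683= -1.12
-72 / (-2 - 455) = 72 / 457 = 0.16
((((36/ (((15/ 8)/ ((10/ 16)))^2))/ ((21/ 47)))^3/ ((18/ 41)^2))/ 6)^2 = 1949407122386583616/ 5064403678929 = 384923.33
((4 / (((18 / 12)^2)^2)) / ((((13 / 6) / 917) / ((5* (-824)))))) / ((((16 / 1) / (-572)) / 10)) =13298700800 / 27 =492544474.07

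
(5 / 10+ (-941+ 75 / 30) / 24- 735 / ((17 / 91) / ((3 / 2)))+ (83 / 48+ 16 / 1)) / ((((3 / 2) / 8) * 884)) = -805459 / 22542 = -35.73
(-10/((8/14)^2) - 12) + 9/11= -3679/88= -41.81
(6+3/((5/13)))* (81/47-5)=-10626/235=-45.22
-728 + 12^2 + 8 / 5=-2912 / 5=-582.40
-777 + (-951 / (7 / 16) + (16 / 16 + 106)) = -19906 / 7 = -2843.71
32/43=0.74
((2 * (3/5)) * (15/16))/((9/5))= 5/8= 0.62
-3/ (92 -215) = 1/ 41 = 0.02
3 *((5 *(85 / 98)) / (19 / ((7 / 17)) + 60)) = 1275 / 10402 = 0.12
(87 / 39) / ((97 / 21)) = 609 / 1261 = 0.48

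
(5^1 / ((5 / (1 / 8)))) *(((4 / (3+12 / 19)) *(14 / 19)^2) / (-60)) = -49 / 39330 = -0.00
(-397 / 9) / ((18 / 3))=-397 / 54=-7.35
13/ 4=3.25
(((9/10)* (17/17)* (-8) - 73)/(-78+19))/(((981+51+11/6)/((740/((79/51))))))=18160488/28912183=0.63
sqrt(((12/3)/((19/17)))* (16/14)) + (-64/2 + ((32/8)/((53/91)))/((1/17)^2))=4* sqrt(4522)/133 + 103500/53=1954.85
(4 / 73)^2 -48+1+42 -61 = -351698 / 5329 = -66.00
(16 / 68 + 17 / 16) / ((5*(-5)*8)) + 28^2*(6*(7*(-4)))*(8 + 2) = -71651328353 / 54400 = -1317120.01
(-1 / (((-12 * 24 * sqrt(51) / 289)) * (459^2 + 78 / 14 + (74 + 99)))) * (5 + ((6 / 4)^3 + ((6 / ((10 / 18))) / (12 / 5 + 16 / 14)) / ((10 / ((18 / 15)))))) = 6448967 * sqrt(51) / 7906727865600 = 0.00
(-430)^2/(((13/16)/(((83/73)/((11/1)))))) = 245547200/10439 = 23522.10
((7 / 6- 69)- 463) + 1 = -3179 / 6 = -529.83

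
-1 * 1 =-1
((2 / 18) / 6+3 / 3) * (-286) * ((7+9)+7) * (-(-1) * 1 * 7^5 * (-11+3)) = 24322418120 / 27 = 900830300.74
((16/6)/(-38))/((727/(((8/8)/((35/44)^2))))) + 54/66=456779791/558390525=0.82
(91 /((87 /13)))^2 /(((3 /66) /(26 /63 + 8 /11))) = 315884660 /68121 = 4637.11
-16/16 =-1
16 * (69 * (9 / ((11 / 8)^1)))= 79488 / 11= 7226.18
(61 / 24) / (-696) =-61 / 16704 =-0.00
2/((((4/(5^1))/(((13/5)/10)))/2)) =13/10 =1.30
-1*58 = -58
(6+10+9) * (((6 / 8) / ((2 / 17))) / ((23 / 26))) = 16575 / 92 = 180.16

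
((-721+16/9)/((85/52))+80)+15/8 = -2191693/6120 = -358.12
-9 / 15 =-3 / 5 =-0.60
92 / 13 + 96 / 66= 1220 / 143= 8.53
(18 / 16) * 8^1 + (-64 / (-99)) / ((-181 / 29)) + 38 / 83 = 13912367 / 1487277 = 9.35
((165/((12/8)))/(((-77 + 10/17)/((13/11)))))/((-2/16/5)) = 88400/1299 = 68.05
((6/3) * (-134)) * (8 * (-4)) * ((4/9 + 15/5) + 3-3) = 265856/9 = 29539.56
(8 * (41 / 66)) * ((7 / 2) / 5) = 3.48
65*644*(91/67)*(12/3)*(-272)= -61857834.03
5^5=3125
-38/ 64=-19/ 32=-0.59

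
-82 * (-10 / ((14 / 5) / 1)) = 2050 / 7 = 292.86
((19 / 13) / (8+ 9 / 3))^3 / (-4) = -6859 / 11696828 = -0.00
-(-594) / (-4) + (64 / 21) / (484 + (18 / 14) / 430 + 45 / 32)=-20828301679 / 140263854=-148.49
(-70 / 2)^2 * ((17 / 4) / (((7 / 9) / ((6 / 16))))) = 80325 / 32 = 2510.16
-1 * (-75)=75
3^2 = 9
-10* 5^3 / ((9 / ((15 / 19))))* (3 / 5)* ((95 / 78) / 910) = -0.09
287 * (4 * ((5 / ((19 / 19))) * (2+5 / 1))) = 40180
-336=-336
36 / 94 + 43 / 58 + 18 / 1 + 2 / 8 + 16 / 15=1671667 / 81780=20.44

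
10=10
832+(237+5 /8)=8557 /8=1069.62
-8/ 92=-2/ 23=-0.09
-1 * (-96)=96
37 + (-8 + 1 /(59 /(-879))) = 832 /59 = 14.10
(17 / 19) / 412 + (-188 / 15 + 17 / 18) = -11.59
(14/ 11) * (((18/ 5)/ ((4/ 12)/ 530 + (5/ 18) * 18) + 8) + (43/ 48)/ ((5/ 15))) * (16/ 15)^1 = 1354458/ 87461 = 15.49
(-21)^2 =441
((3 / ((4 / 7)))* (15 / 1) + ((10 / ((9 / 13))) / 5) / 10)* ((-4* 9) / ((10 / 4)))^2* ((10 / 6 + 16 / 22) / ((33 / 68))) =1222839104 / 15125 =80848.87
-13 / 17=-0.76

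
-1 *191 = -191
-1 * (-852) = 852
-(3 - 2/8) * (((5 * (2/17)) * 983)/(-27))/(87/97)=5244305/79866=65.66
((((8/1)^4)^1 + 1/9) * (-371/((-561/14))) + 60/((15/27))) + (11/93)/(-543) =38031.71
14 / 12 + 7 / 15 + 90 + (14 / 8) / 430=472849 / 5160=91.64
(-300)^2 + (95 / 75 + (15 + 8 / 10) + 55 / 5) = 1350421 / 15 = 90028.07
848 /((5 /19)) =16112 /5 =3222.40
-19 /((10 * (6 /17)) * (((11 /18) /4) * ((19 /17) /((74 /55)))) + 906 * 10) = -2438004 /1162600435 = -0.00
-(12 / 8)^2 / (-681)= 3 / 908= 0.00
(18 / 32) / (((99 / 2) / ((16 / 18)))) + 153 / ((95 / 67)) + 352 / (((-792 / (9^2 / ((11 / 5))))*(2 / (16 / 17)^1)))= 16022848 / 159885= 100.21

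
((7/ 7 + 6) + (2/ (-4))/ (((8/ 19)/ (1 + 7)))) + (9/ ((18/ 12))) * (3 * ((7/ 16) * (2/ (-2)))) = -83/ 8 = -10.38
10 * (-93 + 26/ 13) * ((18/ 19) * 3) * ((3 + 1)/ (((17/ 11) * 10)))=-216216/ 323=-669.40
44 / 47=0.94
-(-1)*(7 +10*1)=17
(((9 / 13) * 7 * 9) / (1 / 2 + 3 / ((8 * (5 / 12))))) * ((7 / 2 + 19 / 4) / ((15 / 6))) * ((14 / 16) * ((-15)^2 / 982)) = 4209975 / 204256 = 20.61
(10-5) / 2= 5 / 2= 2.50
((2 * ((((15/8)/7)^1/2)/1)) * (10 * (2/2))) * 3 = 225/28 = 8.04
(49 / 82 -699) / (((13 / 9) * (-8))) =515421 / 8528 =60.44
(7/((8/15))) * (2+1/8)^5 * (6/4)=447254955/524288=853.07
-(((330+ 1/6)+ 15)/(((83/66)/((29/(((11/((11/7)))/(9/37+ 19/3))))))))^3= -112171086422677718431633000/268223813922771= -418199580351.11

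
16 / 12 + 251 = 252.33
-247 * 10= -2470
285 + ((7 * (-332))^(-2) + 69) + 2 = 1922747457 / 5400976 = 356.00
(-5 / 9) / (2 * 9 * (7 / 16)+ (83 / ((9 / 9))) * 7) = -40 / 42399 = -0.00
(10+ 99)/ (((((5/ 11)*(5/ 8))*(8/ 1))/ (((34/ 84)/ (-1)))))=-20383/ 1050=-19.41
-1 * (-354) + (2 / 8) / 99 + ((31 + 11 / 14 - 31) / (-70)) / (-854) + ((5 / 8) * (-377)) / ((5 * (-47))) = 691228625839 / 1947094380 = 355.01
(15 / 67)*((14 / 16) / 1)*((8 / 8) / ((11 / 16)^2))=3360 / 8107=0.41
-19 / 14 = -1.36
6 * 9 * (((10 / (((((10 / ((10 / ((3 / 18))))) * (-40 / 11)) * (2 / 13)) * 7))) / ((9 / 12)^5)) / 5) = -73216 / 105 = -697.30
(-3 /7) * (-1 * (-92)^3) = -2336064 /7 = -333723.43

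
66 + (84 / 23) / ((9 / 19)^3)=560926 / 5589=100.36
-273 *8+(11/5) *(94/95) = -1036366/475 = -2181.82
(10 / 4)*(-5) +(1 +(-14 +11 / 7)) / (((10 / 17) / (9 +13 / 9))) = -27143 / 126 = -215.42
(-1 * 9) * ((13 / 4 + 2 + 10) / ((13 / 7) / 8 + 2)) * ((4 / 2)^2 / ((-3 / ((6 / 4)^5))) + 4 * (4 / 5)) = 1064511 / 2500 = 425.80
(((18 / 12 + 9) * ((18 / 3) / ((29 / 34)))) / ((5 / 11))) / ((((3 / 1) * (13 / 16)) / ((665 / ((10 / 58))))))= 16713312 / 65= 257127.88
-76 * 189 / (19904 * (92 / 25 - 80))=9975 / 1054912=0.01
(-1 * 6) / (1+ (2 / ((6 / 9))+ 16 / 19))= -57 / 46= -1.24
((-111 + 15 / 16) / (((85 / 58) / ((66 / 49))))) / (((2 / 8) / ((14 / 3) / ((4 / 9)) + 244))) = -857805993 / 8330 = -102977.91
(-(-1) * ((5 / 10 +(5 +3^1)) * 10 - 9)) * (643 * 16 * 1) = 781888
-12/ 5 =-2.40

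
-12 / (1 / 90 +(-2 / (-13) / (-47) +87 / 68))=-22435920 / 2406719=-9.32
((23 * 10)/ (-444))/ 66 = -115/ 14652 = -0.01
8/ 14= 4/ 7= 0.57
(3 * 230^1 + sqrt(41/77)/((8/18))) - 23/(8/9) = 665.77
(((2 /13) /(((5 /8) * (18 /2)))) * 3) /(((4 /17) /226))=15368 /195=78.81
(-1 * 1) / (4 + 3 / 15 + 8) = -5 / 61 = -0.08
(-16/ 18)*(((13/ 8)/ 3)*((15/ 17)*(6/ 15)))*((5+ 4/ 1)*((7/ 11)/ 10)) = -91/ 935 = -0.10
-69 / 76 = -0.91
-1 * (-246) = 246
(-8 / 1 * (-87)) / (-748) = -174 / 187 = -0.93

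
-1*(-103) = 103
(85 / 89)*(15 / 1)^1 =1275 / 89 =14.33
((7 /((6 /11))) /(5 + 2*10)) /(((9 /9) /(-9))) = -231 /50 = -4.62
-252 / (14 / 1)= -18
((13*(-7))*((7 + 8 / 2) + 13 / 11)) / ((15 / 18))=-73164 / 55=-1330.25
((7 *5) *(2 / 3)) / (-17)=-70 / 51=-1.37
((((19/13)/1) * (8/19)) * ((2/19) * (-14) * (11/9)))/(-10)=1232/11115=0.11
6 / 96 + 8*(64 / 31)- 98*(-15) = 1486.58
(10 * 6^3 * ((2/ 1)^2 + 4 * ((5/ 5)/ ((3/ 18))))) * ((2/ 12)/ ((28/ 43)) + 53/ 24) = 149040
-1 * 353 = -353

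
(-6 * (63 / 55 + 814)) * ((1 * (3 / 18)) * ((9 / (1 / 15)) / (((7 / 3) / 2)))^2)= -5882986260 / 539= -10914631.28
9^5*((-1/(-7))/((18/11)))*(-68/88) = -3983.46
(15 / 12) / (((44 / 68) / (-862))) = -36635 / 22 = -1665.23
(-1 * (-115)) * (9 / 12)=345 / 4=86.25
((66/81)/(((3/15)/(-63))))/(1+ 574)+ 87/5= 5849/345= 16.95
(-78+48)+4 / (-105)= -3154 / 105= -30.04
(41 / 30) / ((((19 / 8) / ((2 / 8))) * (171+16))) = 41 / 53295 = 0.00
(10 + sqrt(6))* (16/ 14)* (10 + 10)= 160* sqrt(6)/ 7 + 1600/ 7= 284.56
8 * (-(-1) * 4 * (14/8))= 56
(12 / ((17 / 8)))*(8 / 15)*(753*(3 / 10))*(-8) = -2313216 / 425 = -5442.86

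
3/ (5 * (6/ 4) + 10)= 6/ 35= 0.17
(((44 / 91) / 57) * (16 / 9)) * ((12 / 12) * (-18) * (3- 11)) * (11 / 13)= 123904 / 67431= 1.84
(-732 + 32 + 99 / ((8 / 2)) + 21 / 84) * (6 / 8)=-2025 / 4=-506.25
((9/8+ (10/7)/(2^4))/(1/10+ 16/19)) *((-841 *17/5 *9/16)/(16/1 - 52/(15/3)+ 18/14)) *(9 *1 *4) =-1870262055/172556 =-10838.58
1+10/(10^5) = 10001/10000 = 1.00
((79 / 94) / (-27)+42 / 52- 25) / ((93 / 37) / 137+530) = -2025643366 / 44321879511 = -0.05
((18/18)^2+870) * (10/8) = 4355/4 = 1088.75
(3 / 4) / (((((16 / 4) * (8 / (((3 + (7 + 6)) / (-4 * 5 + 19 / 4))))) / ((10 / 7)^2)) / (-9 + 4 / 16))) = 375 / 854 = 0.44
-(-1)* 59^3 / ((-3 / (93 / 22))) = -6366749 / 22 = -289397.68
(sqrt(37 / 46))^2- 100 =-4563 / 46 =-99.20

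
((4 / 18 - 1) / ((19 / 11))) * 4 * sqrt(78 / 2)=-308 * sqrt(39) / 171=-11.25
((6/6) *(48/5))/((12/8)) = 32/5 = 6.40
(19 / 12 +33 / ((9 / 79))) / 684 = 1165 / 2736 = 0.43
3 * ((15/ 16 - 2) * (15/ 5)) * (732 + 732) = -27999/ 2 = -13999.50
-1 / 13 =-0.08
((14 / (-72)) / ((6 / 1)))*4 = -7 / 54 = -0.13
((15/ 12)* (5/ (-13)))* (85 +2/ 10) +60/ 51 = -17585/ 442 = -39.79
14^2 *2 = 392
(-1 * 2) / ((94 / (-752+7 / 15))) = 11273 / 705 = 15.99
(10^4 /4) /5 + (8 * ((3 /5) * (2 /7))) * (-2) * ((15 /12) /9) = 10492 /21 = 499.62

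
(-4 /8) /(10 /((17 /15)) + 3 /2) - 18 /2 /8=-3295 /2808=-1.17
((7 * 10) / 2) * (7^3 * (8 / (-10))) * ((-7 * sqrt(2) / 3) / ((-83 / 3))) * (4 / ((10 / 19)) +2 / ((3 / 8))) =-14814.86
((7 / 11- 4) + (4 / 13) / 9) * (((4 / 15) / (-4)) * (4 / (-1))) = -3428 / 3861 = -0.89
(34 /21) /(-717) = -34 /15057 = -0.00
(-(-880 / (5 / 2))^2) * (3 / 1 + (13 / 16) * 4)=-774400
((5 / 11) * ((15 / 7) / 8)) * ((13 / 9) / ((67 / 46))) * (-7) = -7475 / 8844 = -0.85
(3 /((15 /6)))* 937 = 1124.40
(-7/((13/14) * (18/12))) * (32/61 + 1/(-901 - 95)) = -119903/45567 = -2.63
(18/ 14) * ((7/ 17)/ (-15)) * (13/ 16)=-39/ 1360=-0.03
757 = 757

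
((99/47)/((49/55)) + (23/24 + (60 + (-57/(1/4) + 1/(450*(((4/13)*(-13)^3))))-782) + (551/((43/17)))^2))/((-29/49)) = -15060608956367707/191660221350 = -78579.73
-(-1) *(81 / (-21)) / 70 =-27 / 490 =-0.06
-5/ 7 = -0.71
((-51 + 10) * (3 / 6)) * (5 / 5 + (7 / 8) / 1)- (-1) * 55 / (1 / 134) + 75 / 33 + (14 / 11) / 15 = 19361549 / 2640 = 7333.92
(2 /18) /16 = 1 /144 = 0.01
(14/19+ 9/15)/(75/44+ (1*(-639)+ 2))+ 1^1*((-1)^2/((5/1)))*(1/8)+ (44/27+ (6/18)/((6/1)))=979747621/573595560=1.71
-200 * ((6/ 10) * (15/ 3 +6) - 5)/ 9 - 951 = -8879/ 9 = -986.56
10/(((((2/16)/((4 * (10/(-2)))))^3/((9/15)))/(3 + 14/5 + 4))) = -240844800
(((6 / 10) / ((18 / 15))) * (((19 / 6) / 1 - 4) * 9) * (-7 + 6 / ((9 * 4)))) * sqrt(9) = 615 / 8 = 76.88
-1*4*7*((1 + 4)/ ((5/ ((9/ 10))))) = -126/ 5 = -25.20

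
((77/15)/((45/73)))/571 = 5621/385425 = 0.01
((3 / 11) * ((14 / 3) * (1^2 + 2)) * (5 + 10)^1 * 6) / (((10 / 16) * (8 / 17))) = 12852 / 11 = 1168.36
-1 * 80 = -80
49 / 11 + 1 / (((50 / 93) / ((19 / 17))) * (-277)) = 11517613 / 2589950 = 4.45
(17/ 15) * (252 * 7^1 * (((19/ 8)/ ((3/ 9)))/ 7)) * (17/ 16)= 345933/ 160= 2162.08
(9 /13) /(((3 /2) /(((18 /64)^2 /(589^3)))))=243 /1360063537664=0.00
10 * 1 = 10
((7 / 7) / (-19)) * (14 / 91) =-2 / 247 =-0.01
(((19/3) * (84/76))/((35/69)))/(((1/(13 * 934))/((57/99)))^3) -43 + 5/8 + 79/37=83589366825806283391/17728920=4714859496563.03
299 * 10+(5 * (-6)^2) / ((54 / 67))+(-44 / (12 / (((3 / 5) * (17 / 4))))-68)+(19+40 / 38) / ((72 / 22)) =3142.11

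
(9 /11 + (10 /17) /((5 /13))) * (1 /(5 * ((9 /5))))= 439 /1683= 0.26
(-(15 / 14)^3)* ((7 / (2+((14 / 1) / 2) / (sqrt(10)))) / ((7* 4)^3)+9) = -23812125 / 2151296 - 375* sqrt(10) / 1229312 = -11.07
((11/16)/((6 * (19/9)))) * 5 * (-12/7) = -495/1064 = -0.47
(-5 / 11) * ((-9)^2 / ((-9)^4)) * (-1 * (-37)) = -185 / 891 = -0.21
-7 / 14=-0.50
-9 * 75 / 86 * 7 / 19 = -2.89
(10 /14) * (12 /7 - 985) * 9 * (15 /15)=-309735 /49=-6321.12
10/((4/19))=95/2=47.50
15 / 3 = 5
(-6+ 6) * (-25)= 0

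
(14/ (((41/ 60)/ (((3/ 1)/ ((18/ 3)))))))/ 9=140/ 123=1.14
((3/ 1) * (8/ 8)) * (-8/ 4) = -6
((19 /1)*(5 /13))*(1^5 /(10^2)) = 19 /260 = 0.07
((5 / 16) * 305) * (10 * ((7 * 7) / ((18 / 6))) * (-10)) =-1868125 / 12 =-155677.08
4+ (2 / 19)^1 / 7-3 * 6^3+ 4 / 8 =-171167 / 266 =-643.48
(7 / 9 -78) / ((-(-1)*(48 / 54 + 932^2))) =-695 / 7817624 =-0.00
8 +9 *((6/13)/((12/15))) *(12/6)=18.38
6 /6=1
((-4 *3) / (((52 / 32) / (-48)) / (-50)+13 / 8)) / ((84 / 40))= -768000 / 218491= -3.52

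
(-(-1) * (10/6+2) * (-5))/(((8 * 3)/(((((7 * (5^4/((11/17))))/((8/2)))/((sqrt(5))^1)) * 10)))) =-371875 * sqrt(5)/144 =-5774.57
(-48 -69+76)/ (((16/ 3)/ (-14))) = 861/ 8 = 107.62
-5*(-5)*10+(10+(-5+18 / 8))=257.25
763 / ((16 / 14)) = 5341 / 8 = 667.62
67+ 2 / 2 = 68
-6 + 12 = 6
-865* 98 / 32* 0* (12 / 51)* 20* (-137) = 0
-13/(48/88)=-23.83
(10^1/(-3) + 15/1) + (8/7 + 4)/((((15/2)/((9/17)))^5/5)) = 217416442933/18635623125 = 11.67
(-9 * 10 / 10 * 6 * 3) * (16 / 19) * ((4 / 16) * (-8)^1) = 5184 / 19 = 272.84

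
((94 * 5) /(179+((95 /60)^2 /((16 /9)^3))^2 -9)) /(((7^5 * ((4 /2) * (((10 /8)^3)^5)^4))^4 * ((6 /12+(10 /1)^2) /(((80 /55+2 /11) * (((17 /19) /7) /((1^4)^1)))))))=16069257804036202623839468960349706583784019935979983463201688390300534190043146051697046346353033758086503182036503531948224028550117964080800728333791789056 /647184386566162654983770678797472778387855124455247867261889655390911073910932837460836863418400840421546599961497114977222277207568407127404023992853547035870344361629946661196299828588962554931640625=0.00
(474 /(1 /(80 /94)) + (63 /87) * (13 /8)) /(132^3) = 1470517 /8359617024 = 0.00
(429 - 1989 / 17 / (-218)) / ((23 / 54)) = 2528253 / 2507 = 1008.48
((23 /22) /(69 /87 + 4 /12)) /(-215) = -2001 /463540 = -0.00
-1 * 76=-76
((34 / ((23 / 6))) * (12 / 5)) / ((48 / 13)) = 663 / 115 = 5.77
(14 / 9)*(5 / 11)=70 / 99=0.71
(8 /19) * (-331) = -139.37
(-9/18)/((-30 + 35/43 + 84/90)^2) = -416025/664155458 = -0.00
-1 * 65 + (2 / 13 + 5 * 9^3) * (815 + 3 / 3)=38666947 / 13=2974380.54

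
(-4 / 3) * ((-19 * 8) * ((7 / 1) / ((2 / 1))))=2128 / 3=709.33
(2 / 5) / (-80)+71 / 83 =14117 / 16600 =0.85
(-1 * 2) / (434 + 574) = -1 / 504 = -0.00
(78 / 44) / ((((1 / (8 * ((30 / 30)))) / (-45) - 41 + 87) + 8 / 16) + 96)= 7020 / 564289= 0.01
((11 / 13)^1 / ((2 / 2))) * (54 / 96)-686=-142589 / 208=-685.52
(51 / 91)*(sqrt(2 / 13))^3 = 102*sqrt(26) / 15379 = 0.03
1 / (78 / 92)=46 / 39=1.18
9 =9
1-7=-6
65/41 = 1.59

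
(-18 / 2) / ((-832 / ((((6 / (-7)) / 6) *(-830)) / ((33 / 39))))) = 1.52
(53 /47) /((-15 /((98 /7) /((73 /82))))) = -60844 /51465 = -1.18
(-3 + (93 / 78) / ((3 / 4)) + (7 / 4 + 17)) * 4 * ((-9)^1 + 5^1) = -10820 / 39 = -277.44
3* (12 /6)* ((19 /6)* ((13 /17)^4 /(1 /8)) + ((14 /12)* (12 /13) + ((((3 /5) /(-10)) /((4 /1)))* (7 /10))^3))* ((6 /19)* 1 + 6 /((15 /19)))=11929030982196530827 /25787108750000000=462.60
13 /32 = 0.41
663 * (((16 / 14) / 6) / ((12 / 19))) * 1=4199 / 21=199.95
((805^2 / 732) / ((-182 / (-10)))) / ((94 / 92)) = 10646125 / 223626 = 47.61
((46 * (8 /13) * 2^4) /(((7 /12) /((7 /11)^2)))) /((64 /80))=618240 /1573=393.03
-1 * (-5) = 5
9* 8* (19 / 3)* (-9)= -4104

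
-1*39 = -39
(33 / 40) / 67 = 33 / 2680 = 0.01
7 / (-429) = -7 / 429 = -0.02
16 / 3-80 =-224 / 3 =-74.67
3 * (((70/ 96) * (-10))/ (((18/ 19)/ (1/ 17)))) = -3325/ 2448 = -1.36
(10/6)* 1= 5/3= 1.67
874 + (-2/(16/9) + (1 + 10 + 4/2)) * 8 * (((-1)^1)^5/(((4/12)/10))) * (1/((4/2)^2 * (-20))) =7277/8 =909.62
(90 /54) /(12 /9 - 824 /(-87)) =29 /188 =0.15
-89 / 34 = -2.62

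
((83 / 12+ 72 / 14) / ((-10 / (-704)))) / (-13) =-89144 / 1365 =-65.31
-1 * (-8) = 8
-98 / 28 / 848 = -7 / 1696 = -0.00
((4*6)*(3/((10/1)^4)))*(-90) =-81/125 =-0.65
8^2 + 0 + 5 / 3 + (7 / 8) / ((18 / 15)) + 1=3235 / 48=67.40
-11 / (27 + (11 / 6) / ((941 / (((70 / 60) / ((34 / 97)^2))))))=-430767216 / 1058062205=-0.41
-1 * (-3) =3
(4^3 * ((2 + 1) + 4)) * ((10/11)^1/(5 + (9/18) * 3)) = 8960/143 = 62.66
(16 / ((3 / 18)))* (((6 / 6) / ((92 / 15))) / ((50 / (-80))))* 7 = -4032 / 23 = -175.30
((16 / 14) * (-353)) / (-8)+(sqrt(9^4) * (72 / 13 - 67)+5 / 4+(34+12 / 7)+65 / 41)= -72969501 / 14924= -4889.41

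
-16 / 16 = -1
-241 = -241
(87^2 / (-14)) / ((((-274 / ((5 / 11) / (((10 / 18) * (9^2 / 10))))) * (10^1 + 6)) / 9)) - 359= -121149067 / 337568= -358.89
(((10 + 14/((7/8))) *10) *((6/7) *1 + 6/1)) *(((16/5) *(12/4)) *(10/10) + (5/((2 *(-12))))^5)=17114.73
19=19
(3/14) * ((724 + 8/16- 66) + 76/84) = 27695/196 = 141.30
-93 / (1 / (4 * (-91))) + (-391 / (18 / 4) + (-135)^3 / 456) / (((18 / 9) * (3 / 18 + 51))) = 4731509195 / 139992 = 33798.43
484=484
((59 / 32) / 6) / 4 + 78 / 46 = 31309 / 17664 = 1.77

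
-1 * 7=-7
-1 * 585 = -585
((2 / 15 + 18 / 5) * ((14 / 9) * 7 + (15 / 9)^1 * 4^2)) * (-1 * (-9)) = 18928 / 15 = 1261.87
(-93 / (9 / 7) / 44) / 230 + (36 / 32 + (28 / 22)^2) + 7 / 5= 4.14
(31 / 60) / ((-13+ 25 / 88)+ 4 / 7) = -4774 / 112215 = -0.04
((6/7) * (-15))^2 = 8100/49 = 165.31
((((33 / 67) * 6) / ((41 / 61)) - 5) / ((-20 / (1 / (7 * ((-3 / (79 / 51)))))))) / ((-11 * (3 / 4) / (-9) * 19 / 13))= -1701739 / 1024809555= -0.00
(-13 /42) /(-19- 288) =13 /12894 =0.00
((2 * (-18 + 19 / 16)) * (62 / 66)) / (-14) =8339 / 3696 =2.26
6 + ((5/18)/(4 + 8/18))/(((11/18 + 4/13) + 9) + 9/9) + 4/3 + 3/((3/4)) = 11.34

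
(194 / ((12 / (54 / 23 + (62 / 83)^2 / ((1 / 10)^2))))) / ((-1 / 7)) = -3127883437 / 475341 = -6580.29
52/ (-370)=-26/ 185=-0.14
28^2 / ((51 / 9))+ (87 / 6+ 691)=843.85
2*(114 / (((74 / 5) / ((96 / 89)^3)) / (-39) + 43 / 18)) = 19667681280 / 179985907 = 109.27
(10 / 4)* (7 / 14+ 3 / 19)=125 / 76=1.64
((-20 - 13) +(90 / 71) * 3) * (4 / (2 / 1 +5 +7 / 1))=-4146 / 497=-8.34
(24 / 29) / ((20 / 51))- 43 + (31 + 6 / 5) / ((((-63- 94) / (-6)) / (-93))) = -707231 / 4553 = -155.33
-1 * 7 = -7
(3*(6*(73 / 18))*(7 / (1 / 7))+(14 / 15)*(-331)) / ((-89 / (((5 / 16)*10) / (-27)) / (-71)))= -17402455 / 57672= -301.75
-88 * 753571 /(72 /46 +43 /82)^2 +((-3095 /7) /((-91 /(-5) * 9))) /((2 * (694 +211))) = -9990440974166523887 /657820346274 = -15187187.55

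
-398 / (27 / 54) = -796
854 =854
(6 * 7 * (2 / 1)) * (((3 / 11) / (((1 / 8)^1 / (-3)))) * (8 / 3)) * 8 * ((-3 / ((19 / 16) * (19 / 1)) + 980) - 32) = -11117963.31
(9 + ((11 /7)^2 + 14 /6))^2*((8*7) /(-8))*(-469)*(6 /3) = 1250922.21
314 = 314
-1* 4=-4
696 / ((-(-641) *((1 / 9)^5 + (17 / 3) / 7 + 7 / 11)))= 3164554008 / 4214061559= 0.75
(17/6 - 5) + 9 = 41/6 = 6.83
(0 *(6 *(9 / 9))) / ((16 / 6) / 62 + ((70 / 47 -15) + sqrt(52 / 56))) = 0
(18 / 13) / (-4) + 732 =19023 / 26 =731.65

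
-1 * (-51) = 51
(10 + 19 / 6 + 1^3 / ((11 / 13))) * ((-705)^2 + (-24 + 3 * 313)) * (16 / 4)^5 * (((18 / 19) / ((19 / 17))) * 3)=73878553128960 / 3971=18604521059.92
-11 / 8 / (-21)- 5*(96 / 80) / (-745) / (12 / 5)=1723 / 25032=0.07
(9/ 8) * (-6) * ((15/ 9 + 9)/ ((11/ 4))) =-288/ 11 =-26.18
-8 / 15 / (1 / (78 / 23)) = -208 / 115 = -1.81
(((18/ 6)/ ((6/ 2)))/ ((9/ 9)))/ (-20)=-1/ 20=-0.05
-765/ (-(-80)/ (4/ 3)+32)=-765/ 92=-8.32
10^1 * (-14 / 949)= -140 / 949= -0.15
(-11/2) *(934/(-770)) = 467/70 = 6.67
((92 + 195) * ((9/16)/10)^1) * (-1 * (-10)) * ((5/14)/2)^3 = 46125/50176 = 0.92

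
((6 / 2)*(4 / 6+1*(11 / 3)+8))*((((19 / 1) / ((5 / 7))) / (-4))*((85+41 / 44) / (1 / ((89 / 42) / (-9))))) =4978.24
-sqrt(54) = -3*sqrt(6) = -7.35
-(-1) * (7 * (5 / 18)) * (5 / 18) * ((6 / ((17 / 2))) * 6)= 2.29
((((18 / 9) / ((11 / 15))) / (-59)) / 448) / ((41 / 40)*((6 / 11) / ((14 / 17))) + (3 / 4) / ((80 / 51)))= -50 / 560677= -0.00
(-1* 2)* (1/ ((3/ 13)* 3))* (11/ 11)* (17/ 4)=-221/ 18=-12.28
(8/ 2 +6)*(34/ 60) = 17/ 3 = 5.67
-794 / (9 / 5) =-3970 / 9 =-441.11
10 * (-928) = -9280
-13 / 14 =-0.93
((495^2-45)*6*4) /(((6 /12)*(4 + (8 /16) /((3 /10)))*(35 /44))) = 310438656 /119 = 2608728.20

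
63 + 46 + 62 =171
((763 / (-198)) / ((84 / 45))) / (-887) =0.00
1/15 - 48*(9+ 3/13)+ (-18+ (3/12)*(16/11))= -988087/2145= -460.65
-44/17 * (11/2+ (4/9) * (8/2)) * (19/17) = -54758/2601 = -21.05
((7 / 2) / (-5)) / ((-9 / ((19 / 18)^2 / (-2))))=-2527 / 58320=-0.04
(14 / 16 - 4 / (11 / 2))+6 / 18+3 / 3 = 391 / 264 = 1.48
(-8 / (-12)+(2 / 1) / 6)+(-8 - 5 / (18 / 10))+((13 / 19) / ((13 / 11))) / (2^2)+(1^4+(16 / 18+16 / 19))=-4721 / 684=-6.90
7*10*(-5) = -350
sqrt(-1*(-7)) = sqrt(7) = 2.65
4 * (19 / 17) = 76 / 17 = 4.47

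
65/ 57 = 1.14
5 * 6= 30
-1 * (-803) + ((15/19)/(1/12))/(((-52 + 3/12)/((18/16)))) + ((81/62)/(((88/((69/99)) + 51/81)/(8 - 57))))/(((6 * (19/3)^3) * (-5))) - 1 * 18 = 864089510327849/1101039740380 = 784.79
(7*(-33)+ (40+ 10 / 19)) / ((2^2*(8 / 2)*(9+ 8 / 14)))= -1.24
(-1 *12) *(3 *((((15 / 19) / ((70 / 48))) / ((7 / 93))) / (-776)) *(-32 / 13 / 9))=-107136 / 1173991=-0.09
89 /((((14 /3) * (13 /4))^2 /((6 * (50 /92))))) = 240300 /190463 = 1.26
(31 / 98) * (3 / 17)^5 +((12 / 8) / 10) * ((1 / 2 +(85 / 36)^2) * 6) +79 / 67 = 44614114726163 / 6712402364640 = 6.65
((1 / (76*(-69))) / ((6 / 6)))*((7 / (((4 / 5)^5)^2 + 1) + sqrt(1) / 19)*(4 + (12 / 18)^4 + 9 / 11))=-7930611863 / 1300864504302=-0.01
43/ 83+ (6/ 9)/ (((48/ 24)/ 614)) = 51091/ 249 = 205.18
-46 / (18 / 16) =-40.89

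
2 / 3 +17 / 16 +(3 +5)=467 / 48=9.73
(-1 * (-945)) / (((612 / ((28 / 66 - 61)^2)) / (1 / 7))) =19980005 / 24684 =809.43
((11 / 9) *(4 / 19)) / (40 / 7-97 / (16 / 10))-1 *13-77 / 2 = -54164903 / 1051650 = -51.50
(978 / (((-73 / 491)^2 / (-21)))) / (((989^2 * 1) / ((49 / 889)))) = -34659251046 / 661975664743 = -0.05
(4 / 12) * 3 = 1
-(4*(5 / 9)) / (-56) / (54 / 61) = 305 / 6804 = 0.04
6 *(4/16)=1.50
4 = 4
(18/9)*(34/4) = 17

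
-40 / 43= -0.93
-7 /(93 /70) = -490 /93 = -5.27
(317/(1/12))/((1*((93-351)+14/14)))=-3804/257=-14.80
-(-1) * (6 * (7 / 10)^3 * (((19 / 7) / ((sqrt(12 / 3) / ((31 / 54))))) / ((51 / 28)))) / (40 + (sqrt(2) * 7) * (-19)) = -26869591 * sqrt(2) / 7752051000 -202027 / 193801275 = -0.01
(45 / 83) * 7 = 315 / 83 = 3.80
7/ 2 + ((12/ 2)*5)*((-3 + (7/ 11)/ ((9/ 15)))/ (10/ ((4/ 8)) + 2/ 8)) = 1117/ 1782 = 0.63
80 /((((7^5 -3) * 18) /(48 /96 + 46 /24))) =145 /226854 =0.00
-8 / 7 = -1.14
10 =10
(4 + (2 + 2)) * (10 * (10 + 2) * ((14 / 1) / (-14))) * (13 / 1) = -12480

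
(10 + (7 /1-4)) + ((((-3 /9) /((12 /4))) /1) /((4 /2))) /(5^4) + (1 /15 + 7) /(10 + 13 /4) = 152249 /11250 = 13.53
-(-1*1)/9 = 1/9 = 0.11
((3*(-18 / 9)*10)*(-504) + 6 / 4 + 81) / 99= 20215 / 66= 306.29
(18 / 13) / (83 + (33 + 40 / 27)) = 243 / 20618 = 0.01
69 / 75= 0.92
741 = 741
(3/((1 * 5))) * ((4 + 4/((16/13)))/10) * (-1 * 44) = -957/50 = -19.14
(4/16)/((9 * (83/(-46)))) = -23/1494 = -0.02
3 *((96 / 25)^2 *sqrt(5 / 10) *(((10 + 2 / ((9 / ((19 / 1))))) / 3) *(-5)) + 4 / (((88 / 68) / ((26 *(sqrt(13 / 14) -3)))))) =-65536 *sqrt(2) / 125 -7956 / 11 + 1326 *sqrt(182) / 77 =-1232.41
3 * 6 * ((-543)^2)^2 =1564846790418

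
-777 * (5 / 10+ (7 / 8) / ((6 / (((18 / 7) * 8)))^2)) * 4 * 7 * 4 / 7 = -134088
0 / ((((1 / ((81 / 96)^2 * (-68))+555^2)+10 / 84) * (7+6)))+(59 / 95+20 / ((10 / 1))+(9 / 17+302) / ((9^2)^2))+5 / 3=45921323 / 10596015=4.33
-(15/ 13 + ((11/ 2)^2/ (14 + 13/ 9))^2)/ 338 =-20054013/ 1358343584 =-0.01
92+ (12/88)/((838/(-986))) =846577/9218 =91.84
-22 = -22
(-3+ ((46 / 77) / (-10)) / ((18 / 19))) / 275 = -21227 / 1905750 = -0.01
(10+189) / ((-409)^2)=199 / 167281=0.00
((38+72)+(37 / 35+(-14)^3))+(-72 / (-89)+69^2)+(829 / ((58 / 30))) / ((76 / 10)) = 7501497761 / 3432730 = 2185.29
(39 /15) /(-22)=-0.12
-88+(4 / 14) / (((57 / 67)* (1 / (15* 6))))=-7684 / 133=-57.77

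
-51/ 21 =-17/ 7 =-2.43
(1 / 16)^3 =1 / 4096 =0.00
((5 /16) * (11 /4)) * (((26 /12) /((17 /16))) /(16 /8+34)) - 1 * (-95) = 95.05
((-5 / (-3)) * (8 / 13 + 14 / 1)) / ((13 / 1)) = 950 / 507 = 1.87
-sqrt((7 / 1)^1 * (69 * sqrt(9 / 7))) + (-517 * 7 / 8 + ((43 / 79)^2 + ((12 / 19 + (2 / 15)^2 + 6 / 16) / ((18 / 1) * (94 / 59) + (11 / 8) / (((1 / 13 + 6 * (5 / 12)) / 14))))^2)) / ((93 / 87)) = -1954081379667564552726225361 / 4620543212856241525590000 - 3 * sqrt(23) * 7^(1 / 4) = -446.31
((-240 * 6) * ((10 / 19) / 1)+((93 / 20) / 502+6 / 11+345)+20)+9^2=-653303443 / 2098360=-311.34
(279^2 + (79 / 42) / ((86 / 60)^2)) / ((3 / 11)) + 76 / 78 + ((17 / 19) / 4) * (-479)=10945522978757 / 38363052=285314.19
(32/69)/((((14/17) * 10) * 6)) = 68/7245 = 0.01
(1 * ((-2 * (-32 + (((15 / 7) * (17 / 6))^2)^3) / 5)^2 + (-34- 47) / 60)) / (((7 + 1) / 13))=1846780910229391783103197 / 2834695618764800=651491785.57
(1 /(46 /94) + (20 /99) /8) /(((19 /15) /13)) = 612365 /28842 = 21.23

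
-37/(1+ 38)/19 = -37/741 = -0.05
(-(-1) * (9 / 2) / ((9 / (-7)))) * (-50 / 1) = 175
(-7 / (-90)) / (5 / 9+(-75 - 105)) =-7 / 16150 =-0.00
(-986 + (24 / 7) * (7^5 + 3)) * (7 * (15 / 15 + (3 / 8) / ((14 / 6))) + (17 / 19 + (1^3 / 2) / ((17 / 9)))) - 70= 525877.76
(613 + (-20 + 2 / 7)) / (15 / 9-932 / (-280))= 124590 / 1049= 118.77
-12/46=-6/23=-0.26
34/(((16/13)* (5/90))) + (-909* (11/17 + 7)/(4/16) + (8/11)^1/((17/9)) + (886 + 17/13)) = -256905777/9724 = -26419.76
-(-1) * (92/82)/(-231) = -46/9471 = -0.00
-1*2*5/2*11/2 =-55/2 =-27.50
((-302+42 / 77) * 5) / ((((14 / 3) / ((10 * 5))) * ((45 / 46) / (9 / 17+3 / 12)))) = -50527550 / 3927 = -12866.70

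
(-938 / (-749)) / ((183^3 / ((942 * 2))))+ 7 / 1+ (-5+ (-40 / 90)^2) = 4323837494 / 1967244327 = 2.20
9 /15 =3 /5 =0.60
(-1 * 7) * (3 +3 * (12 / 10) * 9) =-1239 / 5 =-247.80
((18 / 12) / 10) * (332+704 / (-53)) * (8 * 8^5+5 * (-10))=3320468886 / 265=12530071.27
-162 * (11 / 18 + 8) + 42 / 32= -22299 / 16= -1393.69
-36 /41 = -0.88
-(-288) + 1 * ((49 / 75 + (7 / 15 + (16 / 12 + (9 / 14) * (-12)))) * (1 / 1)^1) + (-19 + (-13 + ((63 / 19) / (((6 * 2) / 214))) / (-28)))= 19840451 / 79800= 248.63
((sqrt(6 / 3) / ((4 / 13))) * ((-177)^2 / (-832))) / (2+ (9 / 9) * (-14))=10443 * sqrt(2) / 1024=14.42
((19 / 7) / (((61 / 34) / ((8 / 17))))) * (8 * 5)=12160 / 427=28.48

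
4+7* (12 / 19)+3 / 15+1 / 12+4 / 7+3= 97961 / 7980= 12.28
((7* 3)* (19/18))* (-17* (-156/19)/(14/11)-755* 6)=-97984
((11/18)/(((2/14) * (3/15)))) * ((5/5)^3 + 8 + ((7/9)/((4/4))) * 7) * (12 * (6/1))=200200/9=22244.44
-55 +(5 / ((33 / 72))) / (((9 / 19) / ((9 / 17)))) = -8005 / 187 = -42.81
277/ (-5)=-277/ 5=-55.40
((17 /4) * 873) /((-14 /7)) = -14841 /8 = -1855.12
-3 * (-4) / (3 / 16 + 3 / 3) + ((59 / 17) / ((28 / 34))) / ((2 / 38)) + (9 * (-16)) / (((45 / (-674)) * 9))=3947959 / 11970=329.82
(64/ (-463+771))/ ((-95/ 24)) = -384/ 7315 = -0.05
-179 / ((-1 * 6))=29.83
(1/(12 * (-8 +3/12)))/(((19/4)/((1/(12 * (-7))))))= 1/37107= 0.00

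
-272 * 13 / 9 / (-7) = 3536 / 63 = 56.13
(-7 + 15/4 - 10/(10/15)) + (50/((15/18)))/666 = -8063/444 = -18.16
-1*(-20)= 20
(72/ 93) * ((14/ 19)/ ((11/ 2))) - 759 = -758.90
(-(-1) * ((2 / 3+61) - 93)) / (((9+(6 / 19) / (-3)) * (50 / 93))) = -27683 / 4225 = -6.55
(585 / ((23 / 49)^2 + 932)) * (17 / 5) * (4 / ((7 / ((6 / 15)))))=1819272 / 3730435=0.49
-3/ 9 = -1/ 3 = -0.33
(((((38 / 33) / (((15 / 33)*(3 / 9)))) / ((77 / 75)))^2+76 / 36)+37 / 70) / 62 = 30649561 / 33083820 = 0.93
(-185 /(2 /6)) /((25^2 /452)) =-50172 /125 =-401.38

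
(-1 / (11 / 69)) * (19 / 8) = -1311 / 88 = -14.90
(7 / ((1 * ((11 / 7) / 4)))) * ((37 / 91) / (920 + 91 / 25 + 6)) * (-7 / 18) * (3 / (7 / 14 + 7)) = -36260 / 29911167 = -0.00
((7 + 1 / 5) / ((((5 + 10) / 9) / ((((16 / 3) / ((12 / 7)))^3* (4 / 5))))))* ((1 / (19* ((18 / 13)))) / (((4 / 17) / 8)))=77622272 / 577125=134.50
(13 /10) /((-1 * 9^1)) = -0.14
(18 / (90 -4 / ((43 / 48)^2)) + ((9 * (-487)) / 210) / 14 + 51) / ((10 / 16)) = 851056894 / 10697925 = 79.55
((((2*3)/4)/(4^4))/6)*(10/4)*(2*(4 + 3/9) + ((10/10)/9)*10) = 55/2304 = 0.02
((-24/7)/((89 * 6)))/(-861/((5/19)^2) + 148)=100/191336383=0.00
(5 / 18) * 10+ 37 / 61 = 1858 / 549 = 3.38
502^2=252004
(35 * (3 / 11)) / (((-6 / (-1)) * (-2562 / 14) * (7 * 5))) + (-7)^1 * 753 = -21221047 / 4026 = -5271.00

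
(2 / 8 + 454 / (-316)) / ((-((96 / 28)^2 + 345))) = 6125 / 1841332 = 0.00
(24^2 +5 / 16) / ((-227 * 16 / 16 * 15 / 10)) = -9221 / 5448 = -1.69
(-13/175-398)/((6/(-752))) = 8731096/175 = 49891.98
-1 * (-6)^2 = -36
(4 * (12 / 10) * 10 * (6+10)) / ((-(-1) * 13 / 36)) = 27648 / 13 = 2126.77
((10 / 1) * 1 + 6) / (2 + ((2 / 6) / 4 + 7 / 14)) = 192 / 31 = 6.19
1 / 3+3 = 10 / 3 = 3.33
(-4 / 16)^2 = 0.06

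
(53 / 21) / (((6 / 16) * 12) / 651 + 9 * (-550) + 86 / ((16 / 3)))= -13144 / 25695585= -0.00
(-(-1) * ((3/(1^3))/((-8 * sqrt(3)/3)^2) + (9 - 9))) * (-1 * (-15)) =135/64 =2.11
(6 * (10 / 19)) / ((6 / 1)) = 10 / 19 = 0.53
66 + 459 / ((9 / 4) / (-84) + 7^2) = 413418 / 5485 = 75.37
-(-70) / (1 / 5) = 350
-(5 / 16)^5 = -3125 / 1048576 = -0.00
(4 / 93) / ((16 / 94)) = 47 / 186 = 0.25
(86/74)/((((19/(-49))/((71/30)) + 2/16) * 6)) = -598388/119991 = -4.99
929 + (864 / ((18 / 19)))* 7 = 7313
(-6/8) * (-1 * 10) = 15/2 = 7.50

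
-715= -715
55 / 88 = 5 / 8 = 0.62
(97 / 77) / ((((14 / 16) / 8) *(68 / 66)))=9312 / 833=11.18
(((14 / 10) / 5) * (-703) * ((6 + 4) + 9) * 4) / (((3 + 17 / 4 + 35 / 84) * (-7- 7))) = 80142 / 575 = 139.38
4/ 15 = 0.27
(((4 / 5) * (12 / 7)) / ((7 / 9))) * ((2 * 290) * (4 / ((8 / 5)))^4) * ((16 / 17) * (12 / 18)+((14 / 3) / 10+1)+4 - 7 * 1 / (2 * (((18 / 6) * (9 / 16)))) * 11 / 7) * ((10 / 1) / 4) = 235842500 / 833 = 283124.25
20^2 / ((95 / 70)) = 5600 / 19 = 294.74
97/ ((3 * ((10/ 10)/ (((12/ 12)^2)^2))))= 32.33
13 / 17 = 0.76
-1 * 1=-1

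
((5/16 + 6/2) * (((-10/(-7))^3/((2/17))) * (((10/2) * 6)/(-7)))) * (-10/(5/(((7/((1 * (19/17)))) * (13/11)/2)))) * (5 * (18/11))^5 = 1102302743343750000/11545263037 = 95476624.47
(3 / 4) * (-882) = -1323 / 2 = -661.50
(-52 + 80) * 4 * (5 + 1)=672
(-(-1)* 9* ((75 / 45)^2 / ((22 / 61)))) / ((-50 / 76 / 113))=-130967 / 11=-11906.09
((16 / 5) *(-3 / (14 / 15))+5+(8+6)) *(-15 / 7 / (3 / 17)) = -5185 / 49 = -105.82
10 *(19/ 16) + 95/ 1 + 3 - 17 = 743/ 8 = 92.88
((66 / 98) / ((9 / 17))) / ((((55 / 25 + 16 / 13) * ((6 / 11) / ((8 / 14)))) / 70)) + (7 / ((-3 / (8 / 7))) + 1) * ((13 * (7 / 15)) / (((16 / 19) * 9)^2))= 55091174723 / 2039240448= 27.02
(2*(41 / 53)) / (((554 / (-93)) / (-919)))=3504147 / 14681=238.69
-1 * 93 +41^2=1588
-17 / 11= -1.55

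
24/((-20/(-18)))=108/5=21.60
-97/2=-48.50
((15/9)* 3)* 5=25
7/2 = 3.50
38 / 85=0.45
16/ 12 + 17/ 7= 79/ 21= 3.76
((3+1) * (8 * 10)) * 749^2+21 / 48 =179520320.44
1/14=0.07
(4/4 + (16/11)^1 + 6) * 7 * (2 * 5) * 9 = 5326.36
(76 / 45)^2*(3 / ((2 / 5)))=21.39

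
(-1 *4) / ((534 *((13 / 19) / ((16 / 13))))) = -608 / 45123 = -0.01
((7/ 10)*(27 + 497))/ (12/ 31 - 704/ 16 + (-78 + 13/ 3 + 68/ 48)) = -227416/ 71835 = -3.17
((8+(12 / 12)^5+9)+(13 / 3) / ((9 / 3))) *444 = 25900 / 3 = 8633.33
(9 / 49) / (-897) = -3 / 14651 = -0.00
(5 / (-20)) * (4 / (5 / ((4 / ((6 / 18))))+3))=-12 / 41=-0.29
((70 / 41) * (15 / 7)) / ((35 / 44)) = 1320 / 287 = 4.60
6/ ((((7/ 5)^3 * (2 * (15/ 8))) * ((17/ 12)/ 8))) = 19200/ 5831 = 3.29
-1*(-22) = 22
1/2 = 0.50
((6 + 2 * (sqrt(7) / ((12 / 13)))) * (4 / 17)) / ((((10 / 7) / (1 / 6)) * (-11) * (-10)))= 91 * sqrt(7) / 168300 + 7 / 4675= 0.00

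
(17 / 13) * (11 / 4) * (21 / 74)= 3927 / 3848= 1.02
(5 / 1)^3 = 125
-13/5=-2.60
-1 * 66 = -66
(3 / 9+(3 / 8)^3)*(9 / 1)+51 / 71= 152421 / 36352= 4.19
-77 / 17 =-4.53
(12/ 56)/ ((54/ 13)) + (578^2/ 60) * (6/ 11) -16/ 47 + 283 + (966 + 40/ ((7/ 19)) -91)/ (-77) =3307.06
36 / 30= 6 / 5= 1.20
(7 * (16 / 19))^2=12544 / 361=34.75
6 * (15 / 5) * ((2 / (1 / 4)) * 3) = 432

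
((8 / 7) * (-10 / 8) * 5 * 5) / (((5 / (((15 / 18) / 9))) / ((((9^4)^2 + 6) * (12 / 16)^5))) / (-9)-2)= 17.86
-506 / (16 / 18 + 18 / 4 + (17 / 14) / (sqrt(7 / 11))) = -75758067 / 742447 + 2438667 * sqrt(77) / 742447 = -73.22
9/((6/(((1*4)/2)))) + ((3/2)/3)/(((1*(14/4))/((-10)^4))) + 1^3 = 10028/7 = 1432.57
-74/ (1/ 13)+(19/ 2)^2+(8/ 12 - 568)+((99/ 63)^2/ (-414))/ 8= -233546077/ 162288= -1439.08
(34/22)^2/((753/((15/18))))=1445/546678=0.00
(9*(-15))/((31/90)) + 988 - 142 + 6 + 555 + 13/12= 378007/372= 1016.15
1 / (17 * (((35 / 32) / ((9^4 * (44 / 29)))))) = 9237888 / 17255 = 535.37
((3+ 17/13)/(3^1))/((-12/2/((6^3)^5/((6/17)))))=-4144593567744/13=-318814889826.46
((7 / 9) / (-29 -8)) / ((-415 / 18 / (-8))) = -112 / 15355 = -0.01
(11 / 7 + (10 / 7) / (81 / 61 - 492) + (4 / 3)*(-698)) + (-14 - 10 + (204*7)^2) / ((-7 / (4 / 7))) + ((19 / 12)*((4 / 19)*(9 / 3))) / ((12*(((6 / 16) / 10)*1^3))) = -736487297057 / 4399857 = -167388.92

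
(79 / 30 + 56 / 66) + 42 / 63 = 1369 / 330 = 4.15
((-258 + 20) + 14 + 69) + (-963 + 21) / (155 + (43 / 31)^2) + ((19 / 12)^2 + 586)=257877277 / 603216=427.50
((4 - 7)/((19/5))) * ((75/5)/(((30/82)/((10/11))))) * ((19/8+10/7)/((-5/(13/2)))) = 1702935/11704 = 145.50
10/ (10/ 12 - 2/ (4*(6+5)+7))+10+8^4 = 111202/ 27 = 4118.59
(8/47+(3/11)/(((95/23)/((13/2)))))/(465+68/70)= 412153/320406614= 0.00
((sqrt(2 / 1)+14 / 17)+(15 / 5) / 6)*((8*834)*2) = 36532.44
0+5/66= 5/66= 0.08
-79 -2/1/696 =-27493/348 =-79.00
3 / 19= 0.16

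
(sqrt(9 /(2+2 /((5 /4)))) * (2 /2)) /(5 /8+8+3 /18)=12 * sqrt(10) /211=0.18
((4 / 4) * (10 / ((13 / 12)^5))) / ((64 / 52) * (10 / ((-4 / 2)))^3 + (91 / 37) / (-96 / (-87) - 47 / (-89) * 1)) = -129232558080 / 2937600498599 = -0.04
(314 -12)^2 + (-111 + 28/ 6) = 273293/ 3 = 91097.67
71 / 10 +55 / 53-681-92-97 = -861.86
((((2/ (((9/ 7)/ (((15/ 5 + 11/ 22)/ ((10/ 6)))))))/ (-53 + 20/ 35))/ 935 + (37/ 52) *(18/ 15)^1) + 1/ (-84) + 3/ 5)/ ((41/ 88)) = 3.09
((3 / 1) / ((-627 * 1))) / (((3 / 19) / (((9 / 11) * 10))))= -0.25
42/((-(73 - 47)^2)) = -21/338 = -0.06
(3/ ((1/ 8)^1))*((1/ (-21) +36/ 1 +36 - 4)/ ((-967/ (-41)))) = 468056/ 6769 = 69.15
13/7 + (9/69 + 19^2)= 58441/161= 362.99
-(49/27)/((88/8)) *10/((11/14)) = -6860/3267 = -2.10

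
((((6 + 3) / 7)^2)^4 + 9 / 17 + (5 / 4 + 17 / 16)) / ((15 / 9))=9698939571 / 1568025872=6.19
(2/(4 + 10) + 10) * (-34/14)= -1207/49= -24.63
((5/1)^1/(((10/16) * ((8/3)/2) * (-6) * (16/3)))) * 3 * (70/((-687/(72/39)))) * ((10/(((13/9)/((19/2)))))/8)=269325/309608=0.87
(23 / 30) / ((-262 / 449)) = -10327 / 7860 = -1.31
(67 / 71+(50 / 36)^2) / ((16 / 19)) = 1255577 / 368064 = 3.41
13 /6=2.17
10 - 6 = 4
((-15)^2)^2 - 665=49960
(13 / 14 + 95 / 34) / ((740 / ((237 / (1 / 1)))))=104991 / 88060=1.19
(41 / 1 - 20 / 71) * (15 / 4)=43365 / 284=152.69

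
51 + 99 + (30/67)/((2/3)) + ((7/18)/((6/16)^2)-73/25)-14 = 136.52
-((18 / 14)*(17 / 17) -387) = 2700 / 7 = 385.71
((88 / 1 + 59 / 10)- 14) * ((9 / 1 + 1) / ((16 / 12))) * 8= 4794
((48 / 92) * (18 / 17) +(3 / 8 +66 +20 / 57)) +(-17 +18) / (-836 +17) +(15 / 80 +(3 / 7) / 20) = 32848687951 / 486748080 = 67.49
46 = 46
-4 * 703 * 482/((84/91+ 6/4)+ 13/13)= -35239984/89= -395954.88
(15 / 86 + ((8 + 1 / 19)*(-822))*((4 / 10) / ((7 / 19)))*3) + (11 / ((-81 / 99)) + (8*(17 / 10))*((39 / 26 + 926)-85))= -274019569 / 27090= -10115.16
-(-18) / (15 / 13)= 15.60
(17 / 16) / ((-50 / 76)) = -323 / 200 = -1.62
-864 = -864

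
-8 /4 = -2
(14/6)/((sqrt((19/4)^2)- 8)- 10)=-28/159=-0.18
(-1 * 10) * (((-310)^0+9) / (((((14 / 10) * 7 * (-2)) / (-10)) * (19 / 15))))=-37500 / 931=-40.28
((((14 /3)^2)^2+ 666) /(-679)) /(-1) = 92362 /54999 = 1.68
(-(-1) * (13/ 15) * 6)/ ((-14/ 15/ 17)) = -663/ 7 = -94.71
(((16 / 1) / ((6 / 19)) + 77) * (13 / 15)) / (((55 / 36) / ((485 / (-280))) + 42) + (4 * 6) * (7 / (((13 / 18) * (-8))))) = 6278519 / 683270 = 9.19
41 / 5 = 8.20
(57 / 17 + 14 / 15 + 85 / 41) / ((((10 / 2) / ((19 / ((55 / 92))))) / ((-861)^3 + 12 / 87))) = -430251254639000416 / 16675725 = -25801052406.36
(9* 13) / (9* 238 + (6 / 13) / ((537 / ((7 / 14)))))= 272259 / 4984435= 0.05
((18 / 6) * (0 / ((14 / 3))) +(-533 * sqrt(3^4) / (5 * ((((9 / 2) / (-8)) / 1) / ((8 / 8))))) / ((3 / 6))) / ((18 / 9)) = 8528 / 5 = 1705.60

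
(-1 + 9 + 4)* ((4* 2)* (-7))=-672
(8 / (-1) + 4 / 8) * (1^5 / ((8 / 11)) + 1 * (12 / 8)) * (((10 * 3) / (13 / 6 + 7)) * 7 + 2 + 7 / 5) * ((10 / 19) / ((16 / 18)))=-4492935 / 13376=-335.90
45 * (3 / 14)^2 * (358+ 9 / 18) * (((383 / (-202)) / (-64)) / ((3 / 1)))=37072485 / 5067776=7.32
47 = 47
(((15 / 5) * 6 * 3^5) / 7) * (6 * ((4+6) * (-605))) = -158776200 / 7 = -22682314.29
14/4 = 7/2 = 3.50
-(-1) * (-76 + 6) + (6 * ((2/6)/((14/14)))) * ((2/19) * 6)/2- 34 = -1964/19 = -103.37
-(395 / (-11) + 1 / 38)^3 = 3374325044999 / 73034632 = 46201.71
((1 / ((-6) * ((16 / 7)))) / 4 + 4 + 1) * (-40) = -199.27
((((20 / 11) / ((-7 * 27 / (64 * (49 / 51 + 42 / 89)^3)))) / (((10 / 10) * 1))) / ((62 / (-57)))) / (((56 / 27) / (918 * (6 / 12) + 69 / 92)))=1307342118821620 / 3543173489031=368.97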